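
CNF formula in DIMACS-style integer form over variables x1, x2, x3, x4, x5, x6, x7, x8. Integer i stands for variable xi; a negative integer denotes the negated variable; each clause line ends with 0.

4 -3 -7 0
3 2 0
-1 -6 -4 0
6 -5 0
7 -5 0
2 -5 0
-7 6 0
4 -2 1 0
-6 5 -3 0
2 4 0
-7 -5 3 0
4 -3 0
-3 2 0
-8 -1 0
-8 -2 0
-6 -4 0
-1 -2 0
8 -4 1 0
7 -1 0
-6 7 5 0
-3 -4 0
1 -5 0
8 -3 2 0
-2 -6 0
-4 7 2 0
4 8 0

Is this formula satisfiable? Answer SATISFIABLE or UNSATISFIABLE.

UNSATISFIABLE

x2 = True:
  propagation gives x8=False, x1=False, x4=True; an empty clause results — contradiction.
x2 = False:
  propagation gives x3=True; an empty clause results — contradiction.
Every branch closes, so no satisfying assignment exists.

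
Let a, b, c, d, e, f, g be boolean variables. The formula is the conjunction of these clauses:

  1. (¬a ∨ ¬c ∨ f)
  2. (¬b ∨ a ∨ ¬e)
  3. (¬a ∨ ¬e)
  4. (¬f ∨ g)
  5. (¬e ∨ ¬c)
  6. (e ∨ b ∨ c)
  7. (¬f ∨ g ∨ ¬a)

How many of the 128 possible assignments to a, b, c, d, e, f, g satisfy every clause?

Split on a, then e.
  a=1, e=1: a clause becomes empty — 0.
  a=1, e=0: d free; 5 ways for (b,c,f,g) × 2^1 = 10.
  a=0, e=1: d free; 3 ways for (b,c,f,g) × 2^1 = 6.
  a=0, e=0: d free; 9 ways for (b,c,f,g) × 2^1 = 18.
Total: 0 + 10 + 6 + 18 = 34.

34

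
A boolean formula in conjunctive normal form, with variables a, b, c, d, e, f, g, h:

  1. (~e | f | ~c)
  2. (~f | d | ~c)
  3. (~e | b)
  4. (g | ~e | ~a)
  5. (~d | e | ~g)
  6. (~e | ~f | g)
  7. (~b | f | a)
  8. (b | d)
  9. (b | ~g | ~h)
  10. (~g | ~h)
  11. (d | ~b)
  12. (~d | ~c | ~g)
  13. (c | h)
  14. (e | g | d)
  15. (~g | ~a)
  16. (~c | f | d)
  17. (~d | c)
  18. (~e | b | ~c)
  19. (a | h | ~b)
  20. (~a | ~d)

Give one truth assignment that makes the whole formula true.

a=False, b=False, c=True, d=True, e=False, f=False, g=False, h=False

Set a = False and propagate.
For the remaining variables, b = False, c = True, d = True, e = False, f = False, g = False, h = False works.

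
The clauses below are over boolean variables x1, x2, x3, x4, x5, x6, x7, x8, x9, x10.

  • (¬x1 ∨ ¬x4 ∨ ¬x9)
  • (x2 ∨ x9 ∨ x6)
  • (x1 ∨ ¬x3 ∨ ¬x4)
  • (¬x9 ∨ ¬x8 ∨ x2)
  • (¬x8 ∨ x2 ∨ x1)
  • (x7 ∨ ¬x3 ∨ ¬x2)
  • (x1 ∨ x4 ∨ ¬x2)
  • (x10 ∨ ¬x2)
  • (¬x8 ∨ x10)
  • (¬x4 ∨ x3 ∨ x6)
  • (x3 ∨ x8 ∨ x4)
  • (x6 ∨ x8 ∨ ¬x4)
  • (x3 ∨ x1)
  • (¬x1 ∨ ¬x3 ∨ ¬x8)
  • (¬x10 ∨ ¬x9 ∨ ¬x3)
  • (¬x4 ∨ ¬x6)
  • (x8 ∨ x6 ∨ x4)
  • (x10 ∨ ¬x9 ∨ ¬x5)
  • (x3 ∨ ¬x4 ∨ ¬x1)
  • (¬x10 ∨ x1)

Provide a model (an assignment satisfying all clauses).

x1=True, x2=False, x3=True, x4=False, x5=False, x6=True, x7=False, x8=False, x9=True, x10=False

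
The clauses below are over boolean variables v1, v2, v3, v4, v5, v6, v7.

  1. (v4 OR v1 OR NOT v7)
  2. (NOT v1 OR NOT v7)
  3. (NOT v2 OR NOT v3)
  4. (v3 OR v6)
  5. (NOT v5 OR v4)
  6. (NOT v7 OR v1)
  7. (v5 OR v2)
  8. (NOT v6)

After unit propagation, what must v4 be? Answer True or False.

True

(NOT v6) stands alone — v6 = False.
In (v6 OR v3), v6 is now false; v3 must hold, so v3 = True.
From (NOT v2 OR NOT v3) and v3 = True: v2 = False.
(v5 OR v2): since v2 = False, the clause reduces to (v5). v5 = True.
(v4 OR NOT v5): since v5 = True, the clause reduces to (v4). v4 = True.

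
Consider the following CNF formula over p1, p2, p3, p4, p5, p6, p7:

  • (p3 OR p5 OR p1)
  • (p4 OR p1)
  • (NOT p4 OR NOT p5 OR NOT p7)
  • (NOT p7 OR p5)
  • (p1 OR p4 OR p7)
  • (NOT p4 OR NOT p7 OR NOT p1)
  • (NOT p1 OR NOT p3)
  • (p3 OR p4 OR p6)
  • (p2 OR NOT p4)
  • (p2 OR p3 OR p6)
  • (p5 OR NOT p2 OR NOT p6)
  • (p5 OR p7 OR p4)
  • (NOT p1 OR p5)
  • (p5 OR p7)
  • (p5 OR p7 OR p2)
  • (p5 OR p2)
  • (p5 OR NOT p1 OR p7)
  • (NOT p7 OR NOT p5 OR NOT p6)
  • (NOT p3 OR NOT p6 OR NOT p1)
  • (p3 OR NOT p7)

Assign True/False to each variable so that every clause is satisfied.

p1 = True, p2 = False, p3 = False, p4 = False, p5 = True, p6 = True, p7 = False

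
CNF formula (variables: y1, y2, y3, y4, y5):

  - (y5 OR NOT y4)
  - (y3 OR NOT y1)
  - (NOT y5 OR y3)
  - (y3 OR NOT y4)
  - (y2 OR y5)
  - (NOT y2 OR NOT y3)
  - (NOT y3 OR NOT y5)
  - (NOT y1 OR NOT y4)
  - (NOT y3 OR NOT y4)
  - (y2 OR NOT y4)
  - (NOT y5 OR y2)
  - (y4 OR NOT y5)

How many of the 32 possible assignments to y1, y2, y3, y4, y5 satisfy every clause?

1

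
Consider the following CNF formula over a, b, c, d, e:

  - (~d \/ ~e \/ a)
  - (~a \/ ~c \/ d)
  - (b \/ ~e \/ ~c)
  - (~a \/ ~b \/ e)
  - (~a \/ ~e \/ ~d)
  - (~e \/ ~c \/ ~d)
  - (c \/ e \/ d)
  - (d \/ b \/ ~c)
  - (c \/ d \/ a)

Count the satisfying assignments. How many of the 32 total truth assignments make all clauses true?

10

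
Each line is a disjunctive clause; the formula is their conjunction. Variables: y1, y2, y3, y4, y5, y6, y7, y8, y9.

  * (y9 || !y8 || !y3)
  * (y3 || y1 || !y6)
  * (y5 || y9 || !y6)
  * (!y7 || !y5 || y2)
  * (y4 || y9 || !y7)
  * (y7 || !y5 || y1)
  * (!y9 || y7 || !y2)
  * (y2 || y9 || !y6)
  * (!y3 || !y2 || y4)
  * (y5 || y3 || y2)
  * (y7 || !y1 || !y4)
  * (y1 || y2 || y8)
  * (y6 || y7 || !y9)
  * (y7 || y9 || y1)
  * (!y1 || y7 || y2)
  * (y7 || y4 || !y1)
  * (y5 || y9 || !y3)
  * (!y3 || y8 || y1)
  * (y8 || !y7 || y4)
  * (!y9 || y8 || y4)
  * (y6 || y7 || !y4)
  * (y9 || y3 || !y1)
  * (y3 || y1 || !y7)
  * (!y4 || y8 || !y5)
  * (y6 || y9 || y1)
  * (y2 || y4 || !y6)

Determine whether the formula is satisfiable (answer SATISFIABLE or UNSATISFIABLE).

SATISFIABLE

Try y1 = False.
The remaining clauses are satisfied by y2 = True, y3 = True, y4 = True, y5 = True, y6 = True, y7 = True, y8 = True, y9 = True.
Every clause has at least one true literal under this assignment.
So y1=F, y2=T, y3=T, y4=T, y5=T, y6=T, y7=T, y8=T, y9=T is a satisfying assignment.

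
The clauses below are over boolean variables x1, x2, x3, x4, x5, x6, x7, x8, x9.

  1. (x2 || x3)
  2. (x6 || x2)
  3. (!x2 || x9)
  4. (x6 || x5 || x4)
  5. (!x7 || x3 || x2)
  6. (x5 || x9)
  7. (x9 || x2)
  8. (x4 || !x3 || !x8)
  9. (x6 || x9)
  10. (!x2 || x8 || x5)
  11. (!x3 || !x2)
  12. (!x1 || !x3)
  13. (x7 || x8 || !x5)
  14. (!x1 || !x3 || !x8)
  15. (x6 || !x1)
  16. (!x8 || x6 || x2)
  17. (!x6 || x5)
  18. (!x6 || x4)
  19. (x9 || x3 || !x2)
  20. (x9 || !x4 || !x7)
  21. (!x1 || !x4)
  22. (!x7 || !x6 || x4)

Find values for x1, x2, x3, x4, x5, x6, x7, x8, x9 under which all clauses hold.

Pure literal: x1 appears only negated; assign x1 = False.
x9 occurs only positively in the remaining clauses — set x9 = True.
Set x2 = False and propagate.
  then x3 is forced to True.
  then x6 is forced to True.
  then x5 is forced to True.
  then x4 is forced to True.
Branch on x7: take x7 = True.
x8 is now unconstrained; take x8 = True.

x1 = F, x2 = F, x3 = T, x4 = T, x5 = T, x6 = T, x7 = T, x8 = T, x9 = T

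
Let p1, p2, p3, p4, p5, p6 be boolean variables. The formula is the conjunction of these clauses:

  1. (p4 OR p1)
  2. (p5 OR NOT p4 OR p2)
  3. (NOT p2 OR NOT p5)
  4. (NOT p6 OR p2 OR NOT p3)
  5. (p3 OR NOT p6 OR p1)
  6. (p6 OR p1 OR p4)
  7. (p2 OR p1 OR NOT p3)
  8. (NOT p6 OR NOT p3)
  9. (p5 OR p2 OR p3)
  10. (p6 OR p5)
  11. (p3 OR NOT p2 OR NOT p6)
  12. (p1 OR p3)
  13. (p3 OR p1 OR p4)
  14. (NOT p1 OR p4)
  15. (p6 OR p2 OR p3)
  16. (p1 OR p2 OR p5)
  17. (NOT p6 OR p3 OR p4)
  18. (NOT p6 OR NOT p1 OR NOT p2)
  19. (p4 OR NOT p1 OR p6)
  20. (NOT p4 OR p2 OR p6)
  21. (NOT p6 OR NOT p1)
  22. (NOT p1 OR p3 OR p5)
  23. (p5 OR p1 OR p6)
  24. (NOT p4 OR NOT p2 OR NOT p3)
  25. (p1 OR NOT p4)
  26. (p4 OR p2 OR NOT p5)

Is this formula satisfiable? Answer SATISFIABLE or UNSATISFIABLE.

UNSATISFIABLE

p1 = True:
  propagation gives p4=True, p6=False, p5=True, p2=False; an empty clause results — contradiction.
p1 = False:
  propagation gives p4=True; an empty clause results — contradiction.
Every branch closes, so no satisfying assignment exists.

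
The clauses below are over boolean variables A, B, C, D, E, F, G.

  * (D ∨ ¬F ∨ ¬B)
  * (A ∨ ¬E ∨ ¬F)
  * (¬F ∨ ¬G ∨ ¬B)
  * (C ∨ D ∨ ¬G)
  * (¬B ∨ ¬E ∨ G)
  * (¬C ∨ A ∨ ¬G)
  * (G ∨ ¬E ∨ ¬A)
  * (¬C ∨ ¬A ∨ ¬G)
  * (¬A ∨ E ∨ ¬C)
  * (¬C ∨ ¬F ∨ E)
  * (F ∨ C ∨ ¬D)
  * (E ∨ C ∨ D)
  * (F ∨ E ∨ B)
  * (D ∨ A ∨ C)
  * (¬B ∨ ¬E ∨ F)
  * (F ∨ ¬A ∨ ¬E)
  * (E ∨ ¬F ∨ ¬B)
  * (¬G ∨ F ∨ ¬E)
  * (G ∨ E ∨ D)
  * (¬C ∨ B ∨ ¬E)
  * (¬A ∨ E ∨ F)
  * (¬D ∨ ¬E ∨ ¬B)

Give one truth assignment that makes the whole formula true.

A = True, B = False, C = False, D = True, E = True, F = True, G = True

Try A = True.
Branch on B: take B = False.
Branch on C: take C = False.
The remaining clauses are satisfied by D = True, E = True, F = True, G = True.
Every clause has at least one true literal under this assignment.
Check each clause:
  1. (¬B ∨ ¬F ∨ D) — D is true.
  2. (¬E ∨ A ∨ ¬F) — A is true.
  3. (¬B ∨ ¬F ∨ ¬G) — ¬B is true.
  4. (¬G ∨ D ∨ C) — D is true.
  5. (¬E ∨ ¬B ∨ G) — ¬B is true.
  6. (¬C ∨ ¬G ∨ A) — A is true.
  7. (¬E ∨ G ∨ ¬A) — G is true.
  8. (¬A ∨ ¬G ∨ ¬C) — ¬C is true.
  9. (¬A ∨ ¬C ∨ E) — E is true.
  10. (¬C ∨ ¬F ∨ E) — E is true.
  11. (¬D ∨ C ∨ F) — F is true.
  12. (D ∨ C ∨ E) — D is true.
  13. (E ∨ B ∨ F) — E is true.
  14. (D ∨ C ∨ A) — A is true.
  15. (¬E ∨ F ∨ ¬B) — ¬B is true.
  16. (F ∨ ¬E ∨ ¬A) — F is true.
  17. (¬B ∨ ¬F ∨ E) — E is true.
  18. (¬G ∨ ¬E ∨ F) — F is true.
  19. (D ∨ G ∨ E) — D is true.
  20. (¬E ∨ B ∨ ¬C) — ¬C is true.
  21. (E ∨ F ∨ ¬A) — E is true.
  22. (¬D ∨ ¬B ∨ ¬E) — ¬B is true.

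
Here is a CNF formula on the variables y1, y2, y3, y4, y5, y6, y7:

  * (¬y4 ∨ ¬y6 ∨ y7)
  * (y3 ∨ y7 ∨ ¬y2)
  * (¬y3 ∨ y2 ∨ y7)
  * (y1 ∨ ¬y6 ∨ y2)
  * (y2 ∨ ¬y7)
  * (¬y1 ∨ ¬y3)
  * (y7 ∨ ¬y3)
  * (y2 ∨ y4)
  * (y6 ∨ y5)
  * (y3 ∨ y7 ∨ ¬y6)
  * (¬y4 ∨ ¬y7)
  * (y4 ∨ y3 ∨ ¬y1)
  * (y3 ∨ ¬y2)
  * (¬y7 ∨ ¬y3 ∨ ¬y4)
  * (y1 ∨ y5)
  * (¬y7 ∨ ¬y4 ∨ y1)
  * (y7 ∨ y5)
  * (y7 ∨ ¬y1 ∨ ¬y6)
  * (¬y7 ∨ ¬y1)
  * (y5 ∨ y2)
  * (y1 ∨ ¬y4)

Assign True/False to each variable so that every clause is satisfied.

y1 = True, y2 = False, y3 = False, y4 = True, y5 = True, y6 = False, y7 = False

y5 occurs only positively in the remaining clauses — set y5 = True.
Set y1 = True and propagate.
  then y3 is forced to False.
  then y4 is forced to True.
  then y7 is forced to False.
  then y6 is forced to False.
  then y2 is forced to False.
Every clause has at least one true literal under this assignment.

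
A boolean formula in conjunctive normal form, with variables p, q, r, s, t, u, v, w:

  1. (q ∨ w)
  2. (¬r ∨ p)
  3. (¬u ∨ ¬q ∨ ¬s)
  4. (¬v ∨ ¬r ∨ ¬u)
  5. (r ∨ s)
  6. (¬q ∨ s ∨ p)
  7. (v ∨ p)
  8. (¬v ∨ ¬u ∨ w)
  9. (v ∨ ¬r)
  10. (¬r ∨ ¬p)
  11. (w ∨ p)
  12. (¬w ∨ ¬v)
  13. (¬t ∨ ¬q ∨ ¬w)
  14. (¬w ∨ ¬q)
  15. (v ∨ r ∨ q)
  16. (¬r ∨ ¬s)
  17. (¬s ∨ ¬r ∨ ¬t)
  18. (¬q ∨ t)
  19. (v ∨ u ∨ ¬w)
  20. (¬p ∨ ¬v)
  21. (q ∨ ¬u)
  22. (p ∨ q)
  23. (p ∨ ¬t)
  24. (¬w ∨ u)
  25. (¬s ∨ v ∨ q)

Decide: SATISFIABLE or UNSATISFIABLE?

Set p = True and propagate.
  then r is forced to False.
  then s is forced to True.
  then v is forced to False.
  then q is forced to True.
  then u is forced to False.
  then w is forced to False.
  then t is forced to True.
Every clause has at least one true literal under this assignment.
So p = T, q = T, r = F, s = T, t = T, u = F, v = F, w = F is a satisfying assignment.

SATISFIABLE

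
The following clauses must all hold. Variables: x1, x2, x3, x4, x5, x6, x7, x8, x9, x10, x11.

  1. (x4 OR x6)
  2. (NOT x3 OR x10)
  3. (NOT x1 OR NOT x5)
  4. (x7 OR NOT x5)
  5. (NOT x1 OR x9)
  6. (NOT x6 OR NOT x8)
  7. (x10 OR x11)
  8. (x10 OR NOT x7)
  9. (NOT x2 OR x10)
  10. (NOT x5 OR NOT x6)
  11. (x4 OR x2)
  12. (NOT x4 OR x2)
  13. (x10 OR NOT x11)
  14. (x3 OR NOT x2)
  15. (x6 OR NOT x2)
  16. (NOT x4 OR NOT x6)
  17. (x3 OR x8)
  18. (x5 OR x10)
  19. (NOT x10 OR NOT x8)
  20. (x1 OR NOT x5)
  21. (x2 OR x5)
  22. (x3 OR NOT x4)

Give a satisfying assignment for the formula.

x1=F  x2=T  x3=T  x4=F  x5=F  x6=T  x7=F  x8=F  x9=F  x10=T  x11=F

Check each clause:
  1. (x4 OR x6) — x6 is true.
  2. (NOT x3 OR x10) — x10 is true.
  3. (NOT x1 OR NOT x5) — NOT x5 is true.
  4. (NOT x5 OR x7) — NOT x5 is true.
  5. (x9 OR NOT x1) — NOT x1 is true.
  6. (NOT x8 OR NOT x6) — NOT x8 is true.
  7. (x10 OR x11) — x10 is true.
  8. (NOT x7 OR x10) — NOT x7 is true.
  9. (x10 OR NOT x2) — x10 is true.
  10. (NOT x5 OR NOT x6) — NOT x5 is true.
  11. (x2 OR x4) — x2 is true.
  12. (x2 OR NOT x4) — x2 is true.
  13. (NOT x11 OR x10) — x10 is true.
  14. (x3 OR NOT x2) — x3 is true.
  15. (x6 OR NOT x2) — x6 is true.
  16. (NOT x6 OR NOT x4) — NOT x4 is true.
  17. (x3 OR x8) — x3 is true.
  18. (x5 OR x10) — x10 is true.
  19. (NOT x8 OR NOT x10) — NOT x8 is true.
  20. (x1 OR NOT x5) — NOT x5 is true.
  21. (x5 OR x2) — x2 is true.
  22. (NOT x4 OR x3) — x3 is true.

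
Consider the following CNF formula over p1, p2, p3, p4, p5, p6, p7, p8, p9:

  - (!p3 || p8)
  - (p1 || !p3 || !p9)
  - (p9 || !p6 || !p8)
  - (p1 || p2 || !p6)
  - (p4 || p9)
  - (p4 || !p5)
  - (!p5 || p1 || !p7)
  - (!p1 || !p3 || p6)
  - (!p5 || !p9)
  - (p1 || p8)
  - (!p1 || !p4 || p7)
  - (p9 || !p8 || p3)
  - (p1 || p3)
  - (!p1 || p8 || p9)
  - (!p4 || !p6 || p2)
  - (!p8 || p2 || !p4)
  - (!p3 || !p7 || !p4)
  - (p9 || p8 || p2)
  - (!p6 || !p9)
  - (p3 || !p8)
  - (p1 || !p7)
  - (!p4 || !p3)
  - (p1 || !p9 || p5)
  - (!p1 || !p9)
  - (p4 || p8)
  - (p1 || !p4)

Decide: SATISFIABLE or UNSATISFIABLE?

UNSATISFIABLE

p1 = True:
  propagation gives p9=False, p4=True, p7=True, p8=True; an empty clause results — contradiction.
p1 = False:
  propagation gives p8=True, p3=True, p9=False, p6=False; an empty clause results — contradiction.
Every branch closes, so no satisfying assignment exists.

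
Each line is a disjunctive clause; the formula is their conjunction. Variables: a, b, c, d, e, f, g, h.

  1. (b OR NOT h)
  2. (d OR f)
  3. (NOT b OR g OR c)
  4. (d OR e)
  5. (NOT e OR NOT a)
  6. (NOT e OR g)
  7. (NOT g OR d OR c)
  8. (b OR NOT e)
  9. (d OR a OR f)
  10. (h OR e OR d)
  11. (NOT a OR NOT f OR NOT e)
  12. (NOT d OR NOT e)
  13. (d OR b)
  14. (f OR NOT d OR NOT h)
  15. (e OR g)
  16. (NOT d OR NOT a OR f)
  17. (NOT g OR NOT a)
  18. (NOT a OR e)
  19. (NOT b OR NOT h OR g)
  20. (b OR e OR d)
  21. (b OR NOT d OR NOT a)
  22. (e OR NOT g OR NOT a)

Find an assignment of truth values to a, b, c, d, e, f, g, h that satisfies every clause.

a=False  b=False  c=True  d=True  e=False  f=True  g=True  h=False

Check each clause:
  1. (NOT h OR b) — NOT h is true.
  2. (f OR d) — d is true.
  3. (NOT b OR c OR g) — c is true.
  4. (e OR d) — d is true.
  5. (NOT e OR NOT a) — NOT e is true.
  6. (g OR NOT e) — NOT e is true.
  7. (c OR d OR NOT g) — c is true.
  8. (NOT e OR b) — NOT e is true.
  9. (d OR a OR f) — d is true.
  10. (d OR h OR e) — d is true.
  11. (NOT a OR NOT e OR NOT f) — NOT e is true.
  12. (NOT d OR NOT e) — NOT e is true.
  13. (d OR b) — d is true.
  14. (NOT h OR NOT d OR f) — NOT h is true.
  15. (g OR e) — g is true.
  16. (NOT d OR f OR NOT a) — NOT a is true.
  17. (NOT g OR NOT a) — NOT a is true.
  18. (NOT a OR e) — NOT a is true.
  19. (NOT b OR NOT h OR g) — NOT h is true.
  20. (b OR d OR e) — d is true.
  21. (b OR NOT d OR NOT a) — NOT a is true.
  22. (NOT a OR e OR NOT g) — NOT a is true.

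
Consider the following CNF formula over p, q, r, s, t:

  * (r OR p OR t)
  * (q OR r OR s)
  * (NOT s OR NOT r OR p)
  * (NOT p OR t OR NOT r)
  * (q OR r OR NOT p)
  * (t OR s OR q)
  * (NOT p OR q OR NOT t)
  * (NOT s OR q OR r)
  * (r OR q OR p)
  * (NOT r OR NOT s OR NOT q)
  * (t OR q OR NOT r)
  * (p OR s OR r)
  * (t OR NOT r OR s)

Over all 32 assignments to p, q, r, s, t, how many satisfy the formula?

8

Split on r, then q.
  r=1, q=1: remaining (p,s,t) ∈ {(0,0,1); (1,0,1)} — 2.
  r=1, q=0: remaining (p,s,t) ∈ {(0,0,1)} — 1.
  r=0, q=1: 5 of the 8 assignments to (p,s,t) work.
  r=0, q=0: a clause becomes empty — 0.
Total: 2 + 1 + 5 + 0 = 8.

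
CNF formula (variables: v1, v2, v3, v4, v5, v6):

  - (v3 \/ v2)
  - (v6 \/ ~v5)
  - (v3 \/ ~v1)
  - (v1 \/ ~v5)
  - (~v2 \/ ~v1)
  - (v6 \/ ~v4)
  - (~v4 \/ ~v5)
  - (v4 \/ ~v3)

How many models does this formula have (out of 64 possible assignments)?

The models are:
  v1=F v2=F v3=T v4=T v5=F v6=T
  v1=F v2=T v3=F v4=F v5=F v6=F
  v1=F v2=T v3=F v4=F v5=F v6=T
  v1=F v2=T v3=F v4=T v5=F v6=T
  v1=F v2=T v3=T v4=T v5=F v6=T
  v1=T v2=F v3=T v4=T v5=F v6=T
That's 6 in total.

6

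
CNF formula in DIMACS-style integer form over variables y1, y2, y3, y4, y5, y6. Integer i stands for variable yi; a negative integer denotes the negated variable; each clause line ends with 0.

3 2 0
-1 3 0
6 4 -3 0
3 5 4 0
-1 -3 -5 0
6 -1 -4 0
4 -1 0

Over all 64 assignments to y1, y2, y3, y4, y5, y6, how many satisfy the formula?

20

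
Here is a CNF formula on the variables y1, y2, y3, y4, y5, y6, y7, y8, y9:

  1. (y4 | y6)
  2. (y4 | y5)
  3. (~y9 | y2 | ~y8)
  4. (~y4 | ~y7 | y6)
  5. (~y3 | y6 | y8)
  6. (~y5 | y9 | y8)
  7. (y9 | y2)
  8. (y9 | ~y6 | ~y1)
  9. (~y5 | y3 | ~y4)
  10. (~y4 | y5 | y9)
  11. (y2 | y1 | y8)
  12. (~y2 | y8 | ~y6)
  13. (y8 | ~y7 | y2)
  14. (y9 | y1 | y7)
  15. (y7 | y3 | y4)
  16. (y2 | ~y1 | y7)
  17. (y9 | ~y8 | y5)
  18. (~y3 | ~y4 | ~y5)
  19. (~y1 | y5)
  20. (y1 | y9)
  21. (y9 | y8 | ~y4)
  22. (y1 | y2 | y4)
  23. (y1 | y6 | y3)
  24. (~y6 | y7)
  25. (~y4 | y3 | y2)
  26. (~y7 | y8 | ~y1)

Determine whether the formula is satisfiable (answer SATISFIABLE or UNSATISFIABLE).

Branch on y1: take y1 = False.
  then y9 is forced to True.
Try y2 = True.
For the remaining variables, y3 = False, y4 = True, y5 = False, y6 = True, y7 = True, y8 = True works.
So y1=0, y2=1, y3=0, y4=1, y5=0, y6=1, y7=1, y8=1, y9=1 is a satisfying assignment.

SATISFIABLE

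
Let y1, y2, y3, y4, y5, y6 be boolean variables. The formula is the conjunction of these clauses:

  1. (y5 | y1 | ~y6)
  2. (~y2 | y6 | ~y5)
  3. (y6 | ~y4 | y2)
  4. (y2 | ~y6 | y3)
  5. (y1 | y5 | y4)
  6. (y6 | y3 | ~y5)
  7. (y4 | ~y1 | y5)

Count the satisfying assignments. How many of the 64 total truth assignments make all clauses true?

Case analysis on y5 and y6:
  y5=T, y6=T: y1, y4 free; 3 ways for (y2,y3) × 2^2 = 12.
  y5=T, y6=F: remaining (y1,y2,y3,y4) ∈ {(F,F,T,F); (T,F,T,F)} — 2.
  y5=F, y6=T: remaining (y1,y2,y3,y4) ∈ {(T,F,T,T); (T,T,F,T); (T,T,T,T)} — 3.
  y5=F, y6=F: remaining (y1,y2,y3,y4) ∈ {(F,T,F,T); (F,T,T,T); (T,T,F,T); (T,T,T,T)} — 4.
Total: 12 + 2 + 3 + 4 = 21.

21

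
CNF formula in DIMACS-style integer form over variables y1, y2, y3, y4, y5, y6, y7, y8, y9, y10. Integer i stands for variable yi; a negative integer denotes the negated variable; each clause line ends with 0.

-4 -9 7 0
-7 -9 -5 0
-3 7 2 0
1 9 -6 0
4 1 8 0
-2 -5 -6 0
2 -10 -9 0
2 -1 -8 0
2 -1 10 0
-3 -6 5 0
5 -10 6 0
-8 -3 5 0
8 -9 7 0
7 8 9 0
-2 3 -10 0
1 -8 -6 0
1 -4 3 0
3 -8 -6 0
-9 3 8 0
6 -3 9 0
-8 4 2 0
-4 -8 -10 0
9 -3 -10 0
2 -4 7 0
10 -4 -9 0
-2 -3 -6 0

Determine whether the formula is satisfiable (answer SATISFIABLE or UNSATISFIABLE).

SATISFIABLE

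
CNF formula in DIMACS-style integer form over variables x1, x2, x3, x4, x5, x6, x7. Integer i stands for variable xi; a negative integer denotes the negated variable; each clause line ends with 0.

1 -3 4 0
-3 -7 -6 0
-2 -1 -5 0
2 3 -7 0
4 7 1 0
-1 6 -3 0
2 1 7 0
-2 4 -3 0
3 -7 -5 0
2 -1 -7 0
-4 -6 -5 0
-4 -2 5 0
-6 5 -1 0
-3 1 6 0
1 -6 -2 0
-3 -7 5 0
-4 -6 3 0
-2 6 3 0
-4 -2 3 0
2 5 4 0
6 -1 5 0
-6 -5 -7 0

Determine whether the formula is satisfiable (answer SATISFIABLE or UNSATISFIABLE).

Try x1 = True.
For the remaining variables, x2 = False, x3 = False, x4 = False, x5 = True, x6 = False, x7 = False works.
Every clause has at least one true literal under this assignment.
So x1=True, x2=False, x3=False, x4=False, x5=True, x6=False, x7=False is a satisfying assignment.

SATISFIABLE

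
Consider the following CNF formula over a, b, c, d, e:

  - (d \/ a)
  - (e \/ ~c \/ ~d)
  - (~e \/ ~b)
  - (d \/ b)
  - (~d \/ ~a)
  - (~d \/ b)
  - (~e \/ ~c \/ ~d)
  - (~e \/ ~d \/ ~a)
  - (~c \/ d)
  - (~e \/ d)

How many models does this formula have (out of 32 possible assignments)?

The models are:
  a=F b=T c=F d=T e=F
  a=T b=T c=F d=F e=F
Count: 2.

2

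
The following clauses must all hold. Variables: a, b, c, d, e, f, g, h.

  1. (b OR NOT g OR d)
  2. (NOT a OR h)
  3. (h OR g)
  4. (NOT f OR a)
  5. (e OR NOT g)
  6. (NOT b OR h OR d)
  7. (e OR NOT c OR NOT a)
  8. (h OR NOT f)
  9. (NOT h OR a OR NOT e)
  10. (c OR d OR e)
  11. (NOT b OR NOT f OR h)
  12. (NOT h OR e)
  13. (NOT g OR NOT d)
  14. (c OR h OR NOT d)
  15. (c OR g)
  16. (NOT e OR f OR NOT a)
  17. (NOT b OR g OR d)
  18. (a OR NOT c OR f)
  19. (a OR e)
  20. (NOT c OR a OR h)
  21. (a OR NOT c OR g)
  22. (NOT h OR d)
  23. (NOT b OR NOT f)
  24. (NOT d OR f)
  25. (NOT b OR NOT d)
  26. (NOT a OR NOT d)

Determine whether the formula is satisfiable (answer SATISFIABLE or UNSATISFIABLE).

UNSATISFIABLE

a = True:
  propagation gives h=True, e=True, f=True, d=True; an empty clause results — contradiction.
a = False:
  propagation gives f=False, c=False, g=True, e=True; an empty clause results — contradiction.
Every branch closes, so no satisfying assignment exists.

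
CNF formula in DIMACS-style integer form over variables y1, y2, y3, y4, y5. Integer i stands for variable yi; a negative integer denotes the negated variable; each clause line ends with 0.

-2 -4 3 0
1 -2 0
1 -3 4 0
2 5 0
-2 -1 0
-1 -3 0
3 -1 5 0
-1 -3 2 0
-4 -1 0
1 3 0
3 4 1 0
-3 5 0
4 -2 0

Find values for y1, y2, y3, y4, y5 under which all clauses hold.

y5 occurs only positively in the remaining clauses — set y5 = True.
Branch on y1: take y1 = True.
  then y2 is forced to False.
  then y3 is forced to False.
  then y4 is forced to False.
Every clause has at least one true literal under this assignment.

y1=T, y2=F, y3=F, y4=F, y5=T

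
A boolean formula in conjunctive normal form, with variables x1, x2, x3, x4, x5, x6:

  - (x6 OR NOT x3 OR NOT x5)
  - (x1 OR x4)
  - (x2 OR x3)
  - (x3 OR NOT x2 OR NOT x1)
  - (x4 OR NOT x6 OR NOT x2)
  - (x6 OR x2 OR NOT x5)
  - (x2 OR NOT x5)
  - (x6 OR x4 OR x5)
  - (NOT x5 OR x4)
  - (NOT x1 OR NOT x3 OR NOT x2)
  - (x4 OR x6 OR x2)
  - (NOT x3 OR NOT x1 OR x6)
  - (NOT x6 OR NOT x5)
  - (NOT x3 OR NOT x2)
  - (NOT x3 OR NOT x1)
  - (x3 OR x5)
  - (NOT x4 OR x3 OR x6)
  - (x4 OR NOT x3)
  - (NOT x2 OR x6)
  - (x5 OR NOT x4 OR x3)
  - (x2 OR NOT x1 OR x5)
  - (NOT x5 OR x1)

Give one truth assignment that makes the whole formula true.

x1 = False, x2 = False, x3 = True, x4 = True, x5 = False, x6 = True

Check each clause:
  1. (NOT x3 OR x6 OR NOT x5) — NOT x5 is true.
  2. (x4 OR x1) — x4 is true.
  3. (x3 OR x2) — x3 is true.
  4. (NOT x1 OR x3 OR NOT x2) — x3 is true.
  5. (NOT x2 OR NOT x6 OR x4) — x4 is true.
  6. (x6 OR x2 OR NOT x5) — NOT x5 is true.
  7. (x2 OR NOT x5) — NOT x5 is true.
  8. (x4 OR x5 OR x6) — x4 is true.
  9. (NOT x5 OR x4) — NOT x5 is true.
  10. (NOT x2 OR NOT x1 OR NOT x3) — NOT x2 is true.
  11. (x6 OR x4 OR x2) — x4 is true.
  12. (NOT x1 OR NOT x3 OR x6) — NOT x1 is true.
  13. (NOT x6 OR NOT x5) — NOT x5 is true.
  14. (NOT x3 OR NOT x2) — NOT x2 is true.
  15. (NOT x3 OR NOT x1) — NOT x1 is true.
  16. (x5 OR x3) — x3 is true.
  17. (x6 OR NOT x4 OR x3) — x3 is true.
  18. (NOT x3 OR x4) — x4 is true.
  19. (NOT x2 OR x6) — x6 is true.
  20. (x5 OR NOT x4 OR x3) — x3 is true.
  21. (NOT x1 OR x2 OR x5) — NOT x1 is true.
  22. (NOT x5 OR x1) — NOT x5 is true.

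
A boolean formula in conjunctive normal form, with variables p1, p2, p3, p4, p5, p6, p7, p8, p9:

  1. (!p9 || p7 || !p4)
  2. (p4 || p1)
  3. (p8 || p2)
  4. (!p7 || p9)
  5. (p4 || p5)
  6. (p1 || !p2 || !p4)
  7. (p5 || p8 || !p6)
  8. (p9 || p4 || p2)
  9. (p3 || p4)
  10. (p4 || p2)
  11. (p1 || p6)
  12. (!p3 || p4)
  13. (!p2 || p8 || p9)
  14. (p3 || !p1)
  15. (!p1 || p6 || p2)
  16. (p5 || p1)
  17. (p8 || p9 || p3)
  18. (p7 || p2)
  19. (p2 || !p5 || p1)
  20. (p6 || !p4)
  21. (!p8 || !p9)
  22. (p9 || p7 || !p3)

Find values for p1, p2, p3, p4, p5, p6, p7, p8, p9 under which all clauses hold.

Branch on p1: take p1 = True.
  then p3 is forced to True.
  then p4 is forced to True.
  then p6 is forced to True.
Branch on p2: take p2 = True.
Set p5 = True and propagate.
The remaining clauses are satisfied by p7 = True, p8 = False, p9 = True.
Every clause has at least one true literal under this assignment.

p1=T  p2=T  p3=T  p4=T  p5=T  p6=T  p7=T  p8=F  p9=T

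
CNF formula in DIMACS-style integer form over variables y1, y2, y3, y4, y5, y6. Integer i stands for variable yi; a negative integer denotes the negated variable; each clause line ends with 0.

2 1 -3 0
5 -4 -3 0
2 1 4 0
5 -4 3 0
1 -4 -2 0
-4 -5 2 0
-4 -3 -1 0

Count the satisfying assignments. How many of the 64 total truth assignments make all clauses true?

26

Case analysis on y4 and y1:
  y4=1, y1=1: remaining (y2,y3,y5,y6) ∈ {(1,0,1,0); (1,0,1,1)} — 2.
  y4=1, y1=0: a clause becomes empty — 0.
  y4=0, y1=1: y2, y3, y5, y6 free → 2^4 = 16.
  y4=0, y1=0: forces y2=1; y3, y5, y6 free → 2^3 = 8.
Total: 2 + 0 + 16 + 8 = 26.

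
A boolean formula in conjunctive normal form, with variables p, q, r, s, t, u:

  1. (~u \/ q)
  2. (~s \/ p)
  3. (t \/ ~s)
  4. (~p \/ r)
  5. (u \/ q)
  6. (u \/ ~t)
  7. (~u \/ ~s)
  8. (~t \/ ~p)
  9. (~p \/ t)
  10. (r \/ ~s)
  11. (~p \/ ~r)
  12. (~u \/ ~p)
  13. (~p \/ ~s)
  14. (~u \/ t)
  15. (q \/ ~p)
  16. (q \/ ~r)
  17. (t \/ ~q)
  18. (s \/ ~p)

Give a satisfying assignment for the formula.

Try p = False.
  then s is forced to False.
Branch on q: take q = True.
  then t is forced to True.
  then u is forced to True.
r is now unconstrained; take r = True.

p=F, q=T, r=T, s=F, t=T, u=T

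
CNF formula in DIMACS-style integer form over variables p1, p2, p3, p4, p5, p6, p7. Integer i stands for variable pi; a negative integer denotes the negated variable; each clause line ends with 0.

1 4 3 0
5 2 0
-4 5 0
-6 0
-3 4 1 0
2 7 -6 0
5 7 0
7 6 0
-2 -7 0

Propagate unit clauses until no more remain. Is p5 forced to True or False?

Unit clause (!p6) sets p6 = False.
In (p6 || p7), p6 is now false; p7 must hold, so p7 = True.
From (!p2 || !p7) and p7 = True: p2 = False.
(p2 || p5) with p2 = False leaves only p5, so p5 = True.

True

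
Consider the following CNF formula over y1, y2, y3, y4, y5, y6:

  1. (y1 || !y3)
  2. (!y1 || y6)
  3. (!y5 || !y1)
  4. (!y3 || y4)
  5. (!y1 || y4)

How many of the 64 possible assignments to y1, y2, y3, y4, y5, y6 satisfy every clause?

20

Case analysis on y1 and y3:
  y1=1, y3=1: remaining (y2,y4,y5,y6) ∈ {(0,1,0,1); (1,1,0,1)} — 2.
  y1=1, y3=0: remaining (y2,y4,y5,y6) ∈ {(0,1,0,1); (1,1,0,1)} — 2.
  y1=0, y3=1: a clause becomes empty — 0.
  y1=0, y3=0: y2, y4, y5, y6 free → 2^4 = 16.
Total: 2 + 2 + 0 + 16 = 20.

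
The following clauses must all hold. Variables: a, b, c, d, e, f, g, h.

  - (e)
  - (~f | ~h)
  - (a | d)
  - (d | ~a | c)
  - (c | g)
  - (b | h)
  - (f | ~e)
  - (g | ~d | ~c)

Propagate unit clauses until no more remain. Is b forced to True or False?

Unit clause (e) sets e = True.
(~e | f) with e = True leaves only f, so f = True.
From (~h | ~f) and f = True: h = False.
In (b | h), h is now false; b must hold, so b = True.

True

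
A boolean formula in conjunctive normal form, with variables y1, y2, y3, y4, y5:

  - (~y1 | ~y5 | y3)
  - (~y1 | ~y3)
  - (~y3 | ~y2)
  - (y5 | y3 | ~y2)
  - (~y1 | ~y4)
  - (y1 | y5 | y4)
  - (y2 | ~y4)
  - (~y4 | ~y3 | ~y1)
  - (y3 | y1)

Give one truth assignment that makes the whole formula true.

Branch on y1: take y1 = False.
  then y3 is forced to True.
  then y2 is forced to False.
  then y4 is forced to False.
  then y5 is forced to True.
Every clause has at least one true literal under this assignment.
Check each clause:
  1. (~y1 | ~y5 | y3) — y3 is true.
  2. (~y3 | ~y1) — ~y1 is true.
  3. (~y3 | ~y2) — ~y2 is true.
  4. (~y2 | y5 | y3) — y3 is true.
  5. (~y1 | ~y4) — ~y4 is true.
  6. (y1 | y5 | y4) — y5 is true.
  7. (y2 | ~y4) — ~y4 is true.
  8. (~y4 | ~y1 | ~y3) — ~y4 is true.
  9. (y3 | y1) — y3 is true.

y1=False, y2=False, y3=True, y4=False, y5=True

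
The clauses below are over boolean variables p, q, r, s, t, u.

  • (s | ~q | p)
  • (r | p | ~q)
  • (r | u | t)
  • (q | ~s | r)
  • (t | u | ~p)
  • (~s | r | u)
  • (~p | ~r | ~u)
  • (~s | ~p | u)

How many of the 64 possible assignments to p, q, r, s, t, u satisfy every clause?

25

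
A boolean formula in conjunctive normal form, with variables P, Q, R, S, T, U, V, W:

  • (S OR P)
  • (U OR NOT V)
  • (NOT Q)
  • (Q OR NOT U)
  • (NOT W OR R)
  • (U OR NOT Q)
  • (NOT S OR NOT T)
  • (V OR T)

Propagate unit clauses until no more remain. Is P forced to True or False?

(NOT Q) stands alone — Q = False.
(Q OR NOT U): since Q = False, the clause reduces to (NOT U). U = False.
From (U OR NOT V) and U = False: V = False.
From (V OR T) and V = False: T = True.
(NOT T OR NOT S) with T = True leaves only NOT S, so S = False.
(P OR S): since S = False, the clause reduces to (P). P = True.

True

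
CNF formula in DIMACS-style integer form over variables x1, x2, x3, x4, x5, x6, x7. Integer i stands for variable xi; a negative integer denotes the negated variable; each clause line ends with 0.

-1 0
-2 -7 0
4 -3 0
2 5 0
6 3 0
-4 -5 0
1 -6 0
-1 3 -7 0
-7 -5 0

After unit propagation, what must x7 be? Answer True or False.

False

(NOT x1) is a unit clause: x1 = False.
From (NOT x6 OR x1) and x1 = False: x6 = False.
(x6 OR x3) with x6 = False leaves only x3, so x3 = True.
(NOT x3 OR x4) with x3 = True leaves only x4, so x4 = True.
From (NOT x5 OR NOT x4) and x4 = True: x5 = False.
In (x5 OR x2), x5 is now false; x2 must hold, so x2 = True.
From (NOT x7 OR NOT x2) and x2 = True: x7 = False.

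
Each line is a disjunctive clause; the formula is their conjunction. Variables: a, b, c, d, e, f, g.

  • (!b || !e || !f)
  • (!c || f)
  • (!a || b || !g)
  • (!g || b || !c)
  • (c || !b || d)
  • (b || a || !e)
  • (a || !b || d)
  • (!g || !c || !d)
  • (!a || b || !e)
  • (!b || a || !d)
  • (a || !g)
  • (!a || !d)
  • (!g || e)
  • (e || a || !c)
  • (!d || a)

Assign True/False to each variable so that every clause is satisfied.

g occurs only negated in the remaining clauses — set g = False.
Branch on a: take a = True.
  then d is forced to False.
Try b = True.
  then c is forced to True.
  then f is forced to True.
  then e is forced to False.
Check each clause:
  1. (!e || !b || !f) — !e is true.
  2. (f || !c) — f is true.
  3. (!a || b || !g) — !g is true.
  4. (!g || !c || b) — !g is true.
  5. (c || d || !b) — c is true.
  6. (!e || a || b) — a is true.
  7. (!b || d || a) — a is true.
  8. (!g || !d || !c) — !g is true.
  9. (!a || !e || b) — b is true.
  10. (!d || a || !b) — a is true.
  11. (a || !g) — !g is true.
  12. (!d || !a) — !d is true.
  13. (e || !g) — !g is true.
  14. (a || !c || e) — a is true.
  15. (a || !d) — a is true.

a=1, b=1, c=1, d=0, e=0, f=1, g=0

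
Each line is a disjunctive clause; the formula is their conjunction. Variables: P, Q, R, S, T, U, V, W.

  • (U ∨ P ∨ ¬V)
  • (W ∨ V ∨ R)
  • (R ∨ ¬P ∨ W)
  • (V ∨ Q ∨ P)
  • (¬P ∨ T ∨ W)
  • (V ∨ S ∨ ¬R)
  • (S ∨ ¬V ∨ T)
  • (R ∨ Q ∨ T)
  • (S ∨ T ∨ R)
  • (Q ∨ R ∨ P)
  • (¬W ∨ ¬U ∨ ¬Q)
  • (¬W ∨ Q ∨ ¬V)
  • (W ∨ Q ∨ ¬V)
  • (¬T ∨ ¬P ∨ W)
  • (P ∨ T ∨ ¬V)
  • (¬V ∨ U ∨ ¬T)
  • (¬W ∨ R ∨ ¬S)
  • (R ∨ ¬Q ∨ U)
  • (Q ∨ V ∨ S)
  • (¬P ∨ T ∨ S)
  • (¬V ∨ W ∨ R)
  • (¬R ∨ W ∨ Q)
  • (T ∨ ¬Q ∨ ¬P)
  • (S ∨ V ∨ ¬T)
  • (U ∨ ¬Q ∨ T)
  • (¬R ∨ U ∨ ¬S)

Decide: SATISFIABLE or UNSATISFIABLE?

SATISFIABLE

Branch on P: take P = False.
Set Q = True and propagate.
Try R = True.
For the remaining variables, S = True, T = True, U = True, V = True, W = False works.
So P=F, Q=T, R=T, S=T, T=T, U=T, V=T, W=F is a satisfying assignment.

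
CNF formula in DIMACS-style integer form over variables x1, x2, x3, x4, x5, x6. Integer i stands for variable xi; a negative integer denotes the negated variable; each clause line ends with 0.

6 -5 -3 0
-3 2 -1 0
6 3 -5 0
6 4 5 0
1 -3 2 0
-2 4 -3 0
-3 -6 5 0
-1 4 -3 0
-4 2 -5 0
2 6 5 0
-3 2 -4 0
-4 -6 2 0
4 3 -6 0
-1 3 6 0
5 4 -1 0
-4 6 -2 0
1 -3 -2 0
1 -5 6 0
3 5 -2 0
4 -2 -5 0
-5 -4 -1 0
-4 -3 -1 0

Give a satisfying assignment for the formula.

x1=F  x2=T  x3=F  x4=T  x5=T  x6=T

Check each clause:
  1. (!x3 || !x5 || x6) — !x3 is true.
  2. (x2 || !x3 || !x1) — x2 is true.
  3. (!x5 || x3 || x6) — x6 is true.
  4. (x6 || x5 || x4) — x4 is true.
  5. (!x3 || x2 || x1) — x2 is true.
  6. (x4 || !x3 || !x2) — x4 is true.
  7. (!x6 || x5 || !x3) — !x3 is true.
  8. (!x1 || x4 || !x3) — x4 is true.
  9. (!x4 || !x5 || x2) — x2 is true.
  10. (x5 || x2 || x6) — x2 is true.
  11. (!x4 || x2 || !x3) — x2 is true.
  12. (x2 || !x6 || !x4) — x2 is true.
  13. (!x6 || x3 || x4) — x4 is true.
  14. (x3 || x6 || !x1) — x6 is true.
  15. (x4 || x5 || !x1) — x4 is true.
  16. (!x2 || !x4 || x6) — x6 is true.
  17. (x1 || !x2 || !x3) — !x3 is true.
  18. (x1 || x6 || !x5) — x6 is true.
  19. (x5 || x3 || !x2) — x5 is true.
  20. (x4 || !x2 || !x5) — x4 is true.
  21. (!x5 || !x4 || !x1) — !x1 is true.
  22. (!x1 || !x4 || !x3) — !x3 is true.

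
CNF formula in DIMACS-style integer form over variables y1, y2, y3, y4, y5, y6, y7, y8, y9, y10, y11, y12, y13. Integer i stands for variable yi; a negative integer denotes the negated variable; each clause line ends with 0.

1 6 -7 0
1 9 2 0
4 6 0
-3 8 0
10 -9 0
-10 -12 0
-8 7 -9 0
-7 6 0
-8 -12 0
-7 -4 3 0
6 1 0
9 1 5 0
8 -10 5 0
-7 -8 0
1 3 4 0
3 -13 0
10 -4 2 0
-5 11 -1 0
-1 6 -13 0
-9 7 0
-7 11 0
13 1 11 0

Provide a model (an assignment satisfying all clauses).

y2 occurs only positively in the remaining clauses — set y2 = True.
Pure literal: y6 appears only positively; assign y6 = True.
Set y1 = True and propagate.
Set y3 = False and propagate.
  then y13 is forced to False.
The remaining clauses are satisfied by y4 = False, y5 = False, y7 = False, y8 = True, y9 = False, y10 = False, y11 = False, y12 = False.

y1=T, y2=T, y3=F, y4=F, y5=F, y6=T, y7=F, y8=T, y9=F, y10=F, y11=F, y12=F, y13=F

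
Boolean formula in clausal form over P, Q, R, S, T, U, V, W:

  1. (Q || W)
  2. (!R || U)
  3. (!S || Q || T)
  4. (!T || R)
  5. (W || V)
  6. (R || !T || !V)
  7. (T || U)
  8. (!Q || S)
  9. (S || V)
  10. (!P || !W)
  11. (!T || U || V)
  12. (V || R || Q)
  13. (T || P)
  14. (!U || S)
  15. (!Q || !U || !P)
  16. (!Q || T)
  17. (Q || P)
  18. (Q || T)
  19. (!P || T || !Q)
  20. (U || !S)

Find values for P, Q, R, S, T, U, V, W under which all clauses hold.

P = False  Q = True  R = True  S = True  T = True  U = True  V = True  W = False

Branch on P: take P = False.
  then T is forced to True.
  then R is forced to True.
  then U is forced to True.
  then S is forced to True.
  then Q is forced to True.
Branch on V: take V = True.
W is now unconstrained; take W = False.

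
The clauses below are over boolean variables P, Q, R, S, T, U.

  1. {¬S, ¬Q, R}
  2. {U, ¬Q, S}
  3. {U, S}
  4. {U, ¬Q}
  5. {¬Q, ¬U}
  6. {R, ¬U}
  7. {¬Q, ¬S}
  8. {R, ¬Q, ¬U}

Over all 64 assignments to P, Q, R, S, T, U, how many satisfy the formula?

Split on Q, then U.
  Q=1, U=1: a clause becomes empty — 0.
  Q=1, U=0: a clause becomes empty — 0.
  Q=0, U=1: forces R=1; P, S, T free → 2^3 = 8.
  Q=0, U=0: forces S=1; P, R, T free → 2^3 = 8.
Total: 0 + 0 + 8 + 8 = 16.

16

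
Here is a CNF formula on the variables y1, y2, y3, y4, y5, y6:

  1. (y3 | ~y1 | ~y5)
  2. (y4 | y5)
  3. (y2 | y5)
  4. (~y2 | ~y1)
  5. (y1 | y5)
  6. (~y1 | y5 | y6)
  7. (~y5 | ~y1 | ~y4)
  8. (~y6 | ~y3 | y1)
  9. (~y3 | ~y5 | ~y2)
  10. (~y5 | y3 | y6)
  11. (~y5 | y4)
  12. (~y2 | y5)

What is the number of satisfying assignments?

3

Satisfying assignments:
  y1=0 y2=0 y3=0 y4=1 y5=1 y6=1
  y1=0 y2=0 y3=1 y4=1 y5=1 y6=0
  y1=0 y2=1 y3=0 y4=1 y5=1 y6=1
Count: 3.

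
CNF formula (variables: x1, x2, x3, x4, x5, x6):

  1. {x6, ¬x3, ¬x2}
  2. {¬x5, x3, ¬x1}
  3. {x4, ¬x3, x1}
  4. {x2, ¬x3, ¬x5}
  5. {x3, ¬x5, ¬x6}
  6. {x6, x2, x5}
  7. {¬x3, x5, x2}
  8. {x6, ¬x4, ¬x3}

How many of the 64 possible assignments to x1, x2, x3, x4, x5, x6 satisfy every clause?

Case analysis on x3 and x5:
  x3=T, x5=T: remaining (x1,x2,x4,x6) ∈ {(F,T,T,T); (T,T,F,T); (T,T,T,T)} — 3.
  x3=T, x5=F: remaining (x1,x2,x4,x6) ∈ {(F,T,T,T); (T,T,F,T); (T,T,T,T)} — 3.
  x3=F, x5=T: remaining (x1,x2,x4,x6) ∈ {(F,F,F,F); (F,F,T,F); (F,T,F,F); (F,T,T,F)} — 4.
  x3=F, x5=F: x1, x4 free; 3 ways for (x2,x6) × 2^2 = 12.
Total: 3 + 3 + 4 + 12 = 22.

22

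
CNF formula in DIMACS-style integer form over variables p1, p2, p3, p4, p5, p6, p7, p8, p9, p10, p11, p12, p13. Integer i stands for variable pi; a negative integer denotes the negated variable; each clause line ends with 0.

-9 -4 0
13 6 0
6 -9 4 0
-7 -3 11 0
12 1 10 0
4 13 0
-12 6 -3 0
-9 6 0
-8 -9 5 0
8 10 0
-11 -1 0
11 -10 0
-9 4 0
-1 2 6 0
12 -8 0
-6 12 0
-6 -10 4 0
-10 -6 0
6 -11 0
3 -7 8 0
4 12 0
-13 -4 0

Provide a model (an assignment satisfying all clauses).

p1 = 0, p2 = 0, p3 = 1, p4 = 0, p5 = 0, p6 = 1, p7 = 0, p8 = 1, p9 = 0, p10 = 0, p11 = 0, p12 = 1, p13 = 1

Pure literal: p7 appears only negated; assign p7 = False.
p9 occurs only negated in the remaining clauses — set p9 = False.
Try p1 = False.
Set p3 = True and propagate.
Set p4 = False and propagate.
  then p13 is forced to True.
  then p12 is forced to True.
  then p6 is forced to True.
  then p10 is forced to False.
  then p8 is forced to True.
p2, p5, p11 are now unconstrained; take p2 = False, p5 = False, p11 = False.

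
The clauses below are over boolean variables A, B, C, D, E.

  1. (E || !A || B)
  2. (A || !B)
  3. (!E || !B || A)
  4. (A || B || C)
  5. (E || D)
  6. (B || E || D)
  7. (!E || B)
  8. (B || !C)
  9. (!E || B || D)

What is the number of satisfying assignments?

6

Satisfying assignments:
  A=1 B=1 C=0 D=0 E=1
  A=1 B=1 C=0 D=1 E=0
  A=1 B=1 C=0 D=1 E=1
  A=1 B=1 C=1 D=0 E=1
  A=1 B=1 C=1 D=1 E=0
  A=1 B=1 C=1 D=1 E=1
Count: 6.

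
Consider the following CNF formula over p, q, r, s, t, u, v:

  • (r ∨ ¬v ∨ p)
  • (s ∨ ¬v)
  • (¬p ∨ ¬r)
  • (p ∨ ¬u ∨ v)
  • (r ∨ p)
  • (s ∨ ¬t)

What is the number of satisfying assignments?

34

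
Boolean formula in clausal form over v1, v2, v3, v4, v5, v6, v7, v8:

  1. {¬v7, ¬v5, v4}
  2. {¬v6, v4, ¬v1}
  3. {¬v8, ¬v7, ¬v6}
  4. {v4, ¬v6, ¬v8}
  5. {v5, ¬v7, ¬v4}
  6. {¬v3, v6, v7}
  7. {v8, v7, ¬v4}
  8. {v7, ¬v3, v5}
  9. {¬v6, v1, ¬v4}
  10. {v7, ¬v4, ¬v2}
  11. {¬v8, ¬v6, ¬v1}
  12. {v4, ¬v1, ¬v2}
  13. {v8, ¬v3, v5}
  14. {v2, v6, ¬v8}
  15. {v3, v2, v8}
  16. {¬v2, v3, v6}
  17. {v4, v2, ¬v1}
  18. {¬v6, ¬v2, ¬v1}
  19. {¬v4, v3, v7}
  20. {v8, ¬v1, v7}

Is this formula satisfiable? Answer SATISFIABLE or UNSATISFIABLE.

SATISFIABLE

Branch on v1: take v1 = False.
Try v2 = True.
For the remaining variables, v3 = True, v4 = True, v5 = True, v6 = False, v7 = True, v8 = False works.
Every clause has at least one true literal under this assignment.
So v1=F, v2=T, v3=T, v4=T, v5=T, v6=F, v7=T, v8=F is a satisfying assignment.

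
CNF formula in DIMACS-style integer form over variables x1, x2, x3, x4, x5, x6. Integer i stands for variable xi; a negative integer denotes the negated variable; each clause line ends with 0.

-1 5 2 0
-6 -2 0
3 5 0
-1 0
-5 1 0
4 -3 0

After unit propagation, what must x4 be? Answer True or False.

True

(~x1) is a unit clause: x1 = False.
From (~x5 \/ x1) and x1 = False: x5 = False.
(x5 \/ x3) with x5 = False leaves only x3, so x3 = True.
(x4 \/ ~x3) with x3 = True leaves only x4, so x4 = True.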